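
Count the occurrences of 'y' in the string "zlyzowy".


Input string: 'zlyzowy'
Target character: 'y'
Scan each position: s[2]='y', s[6]='y'
Matches found at indices: 2, 6
Total: 2


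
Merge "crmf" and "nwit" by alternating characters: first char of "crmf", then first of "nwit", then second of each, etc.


String 1: 'crmf'
String 2: 'nwit'
Operation: alternate characters
Pairs: 'c'+'n', 'r'+'w', 'm'+'i', 'f'+'t'
Result: cnrwmift


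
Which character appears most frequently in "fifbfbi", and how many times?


Input: 'fifbfbi'
Operation: tally each character
Counts: 'b':2, 'f':3, 'i':2
Maximum: 'f' appears 3 times


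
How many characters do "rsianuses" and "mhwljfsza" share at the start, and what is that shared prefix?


String 1: 'rsianuses'
String 2: 'mhwljfsza'
Compare position by position:
pos 0: 'r' vs 'm' differ -> stop
Longest common prefix: "" (length 0)


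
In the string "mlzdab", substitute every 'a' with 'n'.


Input string: 'mlzdab'
Operation: replace 'a' with 'n'
Positions of 'a': 4
After replacement: mlzdnb


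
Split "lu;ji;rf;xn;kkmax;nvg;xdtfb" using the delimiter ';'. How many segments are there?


Input string: 'lu;ji;rf;xn;kkmax;nvg;xdtfb'
Delimiter: ';'
Split result: 'lu', 'ji', 'rf', 'xn', 'kkmax', 'nvg', 'xdtfb'
Number of parts: 7


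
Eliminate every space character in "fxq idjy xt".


Input string: 'fxq idjy xt'
Operation: remove all spaces
Words: 'fxq', 'idjy', 'xt'
Join without spaces: fxqidjyxt


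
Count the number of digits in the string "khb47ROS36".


Input string: 'khb47ROS36'
Operation: count digit characters (0-9)
Scan: 'k', 'h', 'b', '4'(digit), '7'(digit), 'R', 'O', 'S', '3'(digit), '6'(digit)
Digits found: 4
Result: 4


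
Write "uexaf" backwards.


Input string: 'uexaf'
Operation: reverse character order
Original order: 'u' -> 'e' -> 'x' -> 'a' -> 'f'
Reversed order: 'f' -> 'a' -> 'x' -> 'e' -> 'u'
Result: faxeu


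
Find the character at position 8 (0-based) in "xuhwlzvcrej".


Input string: 'xuhwlzvcrej'
Operation: get character at index 8
Index mapping: s[0]='x', s[1]='u', s[2]='h', s[3]='w', s[4]='l', s[5]='z', s[6]='v', s[7]='c', s[8]='r'
Result: 'r'


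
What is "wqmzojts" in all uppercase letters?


Input string: 'wqmzojts'
Operation: convert each letter to uppercase
Mapping: 'w'->'W', 'q'->'Q', 'm'->'M', 'z'->'Z', 'o'->'O', 'j'->'J', 't'->'T', 's'->'S'
Result: WQMZOJTS


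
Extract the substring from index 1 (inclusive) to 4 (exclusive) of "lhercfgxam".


Input string: 'lhercfgxam'
Operation: slice [1:4]
Extract characters: s[1]='h', s[2]='e', s[3]='r'
Result: her


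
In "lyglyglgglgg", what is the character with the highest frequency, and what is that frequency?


Input: 'lyglyglgglgg'
Operation: tally each character
Counts: 'g':6, 'l':4, 'y':2
Maximum: 'g' appears 6 times


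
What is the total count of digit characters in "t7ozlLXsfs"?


Input string: 't7ozlLXsfs'
Operation: count digit characters (0-9)
Scan: 't', '7'(digit), 'o', 'z', 'l', 'L', 'X', 's', 'f', 's'
Digits found: 1
Result: 1


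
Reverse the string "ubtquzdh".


Input string: 'ubtquzdh'
Operation: reverse character order
Original order: 'u' -> 'b' -> 't' -> 'q' -> 'u' -> 'z' -> 'd' -> 'h'
Reversed order: 'h' -> 'd' -> 'z' -> 'u' -> 'q' -> 't' -> 'b' -> 'u'
Result: hdzuqtbu


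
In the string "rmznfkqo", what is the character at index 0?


Input string: 'rmznfkqo'
Operation: get character at index 0
Index mapping: s[0]='r'
Result: 'r'


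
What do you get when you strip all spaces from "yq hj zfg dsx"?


Input string: 'yq hj zfg dsx'
Operation: remove all spaces
Words: 'yq', 'hj', 'zfg', 'dsx'
Join without spaces: yqhjzfgdsx


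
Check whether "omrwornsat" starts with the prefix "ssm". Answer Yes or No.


Input string: 'omrwornsat'
Prefix to check: 'ssm'
First 3 characters of input: 'omr'
Match: False
Result: No


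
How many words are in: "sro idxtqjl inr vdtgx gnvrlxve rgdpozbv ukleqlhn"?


Input string: 'sro idxtqjl inr vdtgx gnvrlxve rgdpozbv ukleqlhn'
Operation: split by spaces
Words found: 'sro', 'idxtqjl', 'inr', 'vdtgx', 'gnvrlxve', 'rgdpozbv', 'ukleqlhn'
Word count: 7


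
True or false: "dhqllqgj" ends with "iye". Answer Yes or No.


Input string: 'dhqllqgj'
Suffix to check: 'iye'
Last 3 characters of input: 'qgj'
Match: False
Result: No


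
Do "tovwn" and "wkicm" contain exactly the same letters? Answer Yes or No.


String 1: 'tovwn' -> sorted: 'notvw'
String 2: 'wkicm' -> sorted: 'cikmw'
Compare sorted forms: 'notvw' != 'cikmw'
Anagram: No


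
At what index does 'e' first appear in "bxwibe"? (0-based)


Input string: 'bxwibe'
Target: 'e'
Scanning left to right: s[0]='b', s[1]='x', s[2]='w', s[3]='i', s[4]='b', s[5]='e'
First match at index: 5


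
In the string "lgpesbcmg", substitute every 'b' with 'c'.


Input string: 'lgpesbcmg'
Operation: replace 'b' with 'c'
Positions of 'b': 5
After replacement: lgpesccmg


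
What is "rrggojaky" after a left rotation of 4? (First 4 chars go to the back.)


Input: 'rrggojaky', shift = 4
Operation: split at index 4 and swap parts
Front part s[0:4] = 'rrgg'
Back part s[4:] = 'ojaky'
Rotated = back + front = 'ojaky' + 'rrgg'
Result: ojakyrrgg


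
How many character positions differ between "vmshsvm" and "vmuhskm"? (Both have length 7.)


String 1: 'vmshsvm'
String 2: 'vmuhskm'
Compare each position: pos 0: 'v'=='v', pos 1: 'm'=='m', pos 2: 's'!='u', pos 3: 'h'=='h', pos 4: 's'=='s', pos 5: 'v'!='k', pos 6: 'm'=='m'
Differing positions: 2
Hamming distance: 2


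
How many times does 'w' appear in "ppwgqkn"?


Input string: 'ppwgqkn'
Target character: 'w'
Scan each position: s[2]='w'
Matches found at indices: 2
Total: 1


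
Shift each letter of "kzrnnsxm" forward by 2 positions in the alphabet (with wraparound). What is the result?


Input: 'kzrnnsxm', shift = 2
Operation: for each letter, (position + 2) mod 26
Mapping: 'k'(10+2=12)->'m', 'z'(25+2=27, 27 mod 26=1)->'b', 'r'(17+2=19)->'t', 'n'(13+2=15)->'p', 'n'(13+2=15)->'p', 's'(18+2=20)->'u', 'x'(23+2=25)->'z', 'm'(12+2=14)->'o'
Result: mbtppuzo


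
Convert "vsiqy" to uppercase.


Input string: 'vsiqy'
Operation: convert each letter to uppercase
Mapping: 'v'->'V', 's'->'S', 'i'->'I', 'q'->'Q', 'y'->'Y'
Result: VSIQY


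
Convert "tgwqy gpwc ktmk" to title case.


Input string: 'tgwqy gpwc ktmk'
Operation: capitalize first letter of each word
Word transformations: 'tgwqy'->'Tgwqy', 'gpwc'->'Gpwc', 'ktmk'->'Ktmk'
Result: Tgwqy Gpwc Ktmk


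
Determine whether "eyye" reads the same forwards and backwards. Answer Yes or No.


Input string: 'eyye'
Reversed: 'eyye'
Compare pairs: s[0]='e' vs s[3]='e' (match), s[1]='y' vs s[2]='y' (match)
Palindrome: Yes


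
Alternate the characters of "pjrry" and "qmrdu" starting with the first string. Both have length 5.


String 1: 'pjrry'
String 2: 'qmrdu'
Operation: alternate characters
Pairs: 'p'+'q', 'j'+'m', 'r'+'r', 'r'+'d', 'y'+'u'
Result: pqjmrrrdyu


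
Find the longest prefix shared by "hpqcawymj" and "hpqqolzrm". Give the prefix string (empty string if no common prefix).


String 1: 'hpqcawymj'
String 2: 'hpqqolzrm'
Compare position by position:
pos 0: 'h' vs 'h' match
pos 1: 'p' vs 'p' match
pos 2: 'q' vs 'q' match
pos 3: 'c' vs 'q' differ -> stop
Longest common prefix: "hpq" (length 3)


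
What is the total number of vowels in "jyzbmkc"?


Input string: 'jyzbmkc'
Operation: count vowels (a, e, i, o, u)
Scan: s[0]='j', s[1]='y', s[2]='z', s[3]='b', s[4]='m', s[5]='k', s[6]='c'
Vowels found: 0
Result: 0


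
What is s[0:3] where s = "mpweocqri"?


Input string: 'mpweocqri'
Operation: slice [0:3]
Extract characters: s[0]='m', s[1]='p', s[2]='w'
Result: mpw


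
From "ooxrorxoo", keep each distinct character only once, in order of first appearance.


Input: 'ooxrorxoo'
Operation: keep first occurrence of each character
Scan: s[0]='o' new -> keep; s[1]='o' seen -> skip; s[2]='x' new -> keep; s[3]='r' new -> keep; s[4]='o' seen -> skip; s[5]='r' seen -> skip; s[6]='x' seen -> skip; s[7]='o' seen -> skip; s[8]='o' seen -> skip
Result: oxr


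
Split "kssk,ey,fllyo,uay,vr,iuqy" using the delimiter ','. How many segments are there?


Input string: 'kssk,ey,fllyo,uay,vr,iuqy'
Delimiter: ','
Split result: 'kssk', 'ey', 'fllyo', 'uay', 'vr', 'iuqy'
Number of parts: 6


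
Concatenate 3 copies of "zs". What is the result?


Input string: 'zs'
Operation: repeat 3 times
Concatenation: 'zs' + 'zs' + 'zs'
Result: zszszs


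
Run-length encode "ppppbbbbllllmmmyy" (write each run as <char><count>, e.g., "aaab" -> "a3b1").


Input: 'ppppbbbbllllmmmyy'
Operation: identify consecutive runs
Runs: 'pppp' -> p4, 'bbbb' -> b4, 'llll' -> l4, 'mmm' -> m3, 'yy' -> y2
Encoded: p4b4l4m3y2


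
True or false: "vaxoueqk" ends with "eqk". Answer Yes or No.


Input string: 'vaxoueqk'
Suffix to check: 'eqk'
Last 3 characters of input: 'eqk'
Match: True
Result: Yes


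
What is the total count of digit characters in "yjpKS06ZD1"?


Input string: 'yjpKS06ZD1'
Operation: count digit characters (0-9)
Scan: 'y', 'j', 'p', 'K', 'S', '0'(digit), '6'(digit), 'Z', 'D', '1'(digit)
Digits found: 3
Result: 3


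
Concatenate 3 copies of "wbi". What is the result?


Input string: 'wbi'
Operation: repeat 3 times
Concatenation: 'wbi' + 'wbi' + 'wbi'
Result: wbiwbiwbi


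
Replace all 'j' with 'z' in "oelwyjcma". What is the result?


Input string: 'oelwyjcma'
Operation: replace 'j' with 'z'
Positions of 'j': 5
After replacement: oelwyzcma


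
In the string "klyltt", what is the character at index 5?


Input string: 'klyltt'
Operation: get character at index 5
Index mapping: s[0]='k', s[1]='l', s[2]='y', s[3]='l', s[4]='t', s[5]='t'
Result: 't'


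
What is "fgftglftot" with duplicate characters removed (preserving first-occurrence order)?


Input: 'fgftglftot'
Operation: keep first occurrence of each character
Scan: s[0]='f' new -> keep; s[1]='g' new -> keep; s[2]='f' seen -> skip; s[3]='t' new -> keep; s[4]='g' seen -> skip; s[5]='l' new -> keep; s[6]='f' seen -> skip; s[7]='t' seen -> skip; s[8]='o' new -> keep; s[9]='t' seen -> skip
Result: fgtlo


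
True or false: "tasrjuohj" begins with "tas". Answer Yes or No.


Input string: 'tasrjuohj'
Prefix to check: 'tas'
First 3 characters of input: 'tas'
Match: True
Result: Yes


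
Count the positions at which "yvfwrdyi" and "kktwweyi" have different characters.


String 1: 'yvfwrdyi'
String 2: 'kktwweyi'
Compare each position: pos 0: 'y'!='k', pos 1: 'v'!='k', pos 2: 'f'!='t', pos 3: 'w'=='w', pos 4: 'r'!='w', pos 5: 'd'!='e', pos 6: 'y'=='y', pos 7: 'i'=='i'
Differing positions: 5
Hamming distance: 5


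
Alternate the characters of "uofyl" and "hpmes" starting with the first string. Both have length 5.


String 1: 'uofyl'
String 2: 'hpmes'
Operation: alternate characters
Pairs: 'u'+'h', 'o'+'p', 'f'+'m', 'y'+'e', 'l'+'s'
Result: uhopfmyels


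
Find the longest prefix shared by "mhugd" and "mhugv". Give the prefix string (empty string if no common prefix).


String 1: 'mhugd'
String 2: 'mhugv'
Compare position by position:
pos 0: 'm' vs 'm' match
pos 1: 'h' vs 'h' match
pos 2: 'u' vs 'u' match
pos 3: 'g' vs 'g' match
pos 4: 'd' vs 'v' differ -> stop
Longest common prefix: "mhug" (length 4)


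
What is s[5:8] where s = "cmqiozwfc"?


Input string: 'cmqiozwfc'
Operation: slice [5:8]
Extract characters: s[5]='z', s[6]='w', s[7]='f'
Result: zwf


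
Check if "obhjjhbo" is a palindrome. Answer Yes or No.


Input string: 'obhjjhbo'
Reversed: 'obhjjhbo'
Compare pairs: s[0]='o' vs s[7]='o' (match), s[1]='b' vs s[6]='b' (match), s[2]='h' vs s[5]='h' (match), s[3]='j' vs s[4]='j' (match)
Palindrome: Yes


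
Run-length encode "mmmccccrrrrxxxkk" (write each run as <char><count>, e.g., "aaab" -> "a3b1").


Input: 'mmmccccrrrrxxxkk'
Operation: identify consecutive runs
Runs: 'mmm' -> m3, 'cccc' -> c4, 'rrrr' -> r4, 'xxx' -> x3, 'kk' -> k2
Encoded: m3c4r4x3k2


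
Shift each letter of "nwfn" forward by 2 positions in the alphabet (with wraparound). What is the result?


Input: 'nwfn', shift = 2
Operation: for each letter, (position + 2) mod 26
Mapping: 'n'(13+2=15)->'p', 'w'(22+2=24)->'y', 'f'(5+2=7)->'h', 'n'(13+2=15)->'p'
Result: pyhp


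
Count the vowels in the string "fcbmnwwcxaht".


Input string: 'fcbmnwwcxaht'
Operation: count vowels (a, e, i, o, u)
Scan: s[0]='f', s[1]='c', s[2]='b', s[3]='m', s[4]='n', s[5]='w', s[6]='w', s[7]='c', s[8]='x', s[9]='a' (vowel), s[10]='h', s[11]='t'
Vowels found: 1
Result: 1


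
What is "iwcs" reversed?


Input string: 'iwcs'
Operation: reverse character order
Original order: 'i' -> 'w' -> 'c' -> 's'
Reversed order: 's' -> 'c' -> 'w' -> 'i'
Result: scwi


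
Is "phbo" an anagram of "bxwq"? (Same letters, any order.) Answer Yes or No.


String 1: 'bxwq' -> sorted: 'bqwx'
String 2: 'phbo' -> sorted: 'bhop'
Compare sorted forms: 'bqwx' != 'bhop'
Anagram: No


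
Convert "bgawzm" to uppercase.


Input string: 'bgawzm'
Operation: convert each letter to uppercase
Mapping: 'b'->'B', 'g'->'G', 'a'->'A', 'w'->'W', 'z'->'Z', 'm'->'M'
Result: BGAWZM


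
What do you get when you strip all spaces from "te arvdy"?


Input string: 'te arvdy'
Operation: remove all spaces
Words: 'te', 'arvdy'
Join without spaces: tearvdy


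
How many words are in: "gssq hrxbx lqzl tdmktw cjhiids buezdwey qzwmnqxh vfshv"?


Input string: 'gssq hrxbx lqzl tdmktw cjhiids buezdwey qzwmnqxh vfshv'
Operation: split by spaces
Words found: 'gssq', 'hrxbx', 'lqzl', 'tdmktw', 'cjhiids', 'buezdwey', 'qzwmnqxh', 'vfshv'
Word count: 8


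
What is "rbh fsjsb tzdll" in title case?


Input string: 'rbh fsjsb tzdll'
Operation: capitalize first letter of each word
Word transformations: 'rbh'->'Rbh', 'fsjsb'->'Fsjsb', 'tzdll'->'Tzdll'
Result: Rbh Fsjsb Tzdll


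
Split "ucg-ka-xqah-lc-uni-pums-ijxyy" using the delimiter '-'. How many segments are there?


Input string: 'ucg-ka-xqah-lc-uni-pums-ijxyy'
Delimiter: '-'
Split result: 'ucg', 'ka', 'xqah', 'lc', 'uni', 'pums', 'ijxyy'
Number of parts: 7


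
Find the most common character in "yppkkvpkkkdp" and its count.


Input: 'yppkkvpkkkdp'
Operation: tally each character
Counts: 'd':1, 'k':5, 'p':4, 'v':1, 'y':1
Maximum: 'k' appears 5 times


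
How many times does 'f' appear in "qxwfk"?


Input string: 'qxwfk'
Target character: 'f'
Scan each position: s[3]='f'
Matches found at indices: 3
Total: 1


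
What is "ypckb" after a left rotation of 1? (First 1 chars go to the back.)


Input: 'ypckb', shift = 1
Operation: split at index 1 and swap parts
Front part s[0:1] = 'y'
Back part s[1:] = 'pckb'
Rotated = back + front = 'pckb' + 'y'
Result: pckby


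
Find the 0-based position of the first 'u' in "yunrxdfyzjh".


Input string: 'yunrxdfyzjh'
Target: 'u'
Scanning left to right: s[0]='y', s[1]='u'
First match at index: 1


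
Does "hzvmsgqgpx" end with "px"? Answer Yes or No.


Input string: 'hzvmsgqgpx'
Suffix to check: 'px'
Last 2 characters of input: 'px'
Match: True
Result: Yes


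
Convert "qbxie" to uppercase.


Input string: 'qbxie'
Operation: convert each letter to uppercase
Mapping: 'q'->'Q', 'b'->'B', 'x'->'X', 'i'->'I', 'e'->'E'
Result: QBXIE


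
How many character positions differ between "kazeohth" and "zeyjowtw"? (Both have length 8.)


String 1: 'kazeohth'
String 2: 'zeyjowtw'
Compare each position: pos 0: 'k'!='z', pos 1: 'a'!='e', pos 2: 'z'!='y', pos 3: 'e'!='j', pos 4: 'o'=='o', pos 5: 'h'!='w', pos 6: 't'=='t', pos 7: 'h'!='w'
Differing positions: 6
Hamming distance: 6


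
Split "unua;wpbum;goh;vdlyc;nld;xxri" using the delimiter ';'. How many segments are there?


Input string: 'unua;wpbum;goh;vdlyc;nld;xxri'
Delimiter: ';'
Split result: 'unua', 'wpbum', 'goh', 'vdlyc', 'nld', 'xxri'
Number of parts: 6


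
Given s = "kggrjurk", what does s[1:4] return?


Input string: 'kggrjurk'
Operation: slice [1:4]
Extract characters: s[1]='g', s[2]='g', s[3]='r'
Result: ggr


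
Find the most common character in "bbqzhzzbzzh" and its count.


Input: 'bbqzhzzbzzh'
Operation: tally each character
Counts: 'b':3, 'h':2, 'q':1, 'z':5
Maximum: 'z' appears 5 times


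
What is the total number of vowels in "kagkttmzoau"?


Input string: 'kagkttmzoau'
Operation: count vowels (a, e, i, o, u)
Scan: s[0]='k', s[1]='a' (vowel), s[2]='g', s[3]='k', s[4]='t', s[5]='t', s[6]='m', s[7]='z', s[8]='o' (vowel), s[9]='a' (vowel), s[10]='u' (vowel)
Vowels found: 4
Result: 4


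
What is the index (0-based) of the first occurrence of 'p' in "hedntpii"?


Input string: 'hedntpii'
Target: 'p'
Scanning left to right: s[0]='h', s[1]='e', s[2]='d', s[3]='n', s[4]='t', s[5]='p'
First match at index: 5


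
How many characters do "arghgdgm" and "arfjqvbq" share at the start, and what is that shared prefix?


String 1: 'arghgdgm'
String 2: 'arfjqvbq'
Compare position by position:
pos 0: 'a' vs 'a' match
pos 1: 'r' vs 'r' match
pos 2: 'g' vs 'f' differ -> stop
Longest common prefix: "ar" (length 2)


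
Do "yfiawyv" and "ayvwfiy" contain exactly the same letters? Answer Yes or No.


String 1: 'yfiawyv' -> sorted: 'afivwyy'
String 2: 'ayvwfiy' -> sorted: 'afivwyy'
Compare sorted forms: 'afivwyy' == 'afivwyy'
Anagram: Yes


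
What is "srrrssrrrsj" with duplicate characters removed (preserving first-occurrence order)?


Input: 'srrrssrrrsj'
Operation: keep first occurrence of each character
Scan: s[0]='s' new -> keep; s[1]='r' new -> keep; s[2]='r' seen -> skip; s[3]='r' seen -> skip; s[4]='s' seen -> skip; s[5]='s' seen -> skip; s[6]='r' seen -> skip; s[7]='r' seen -> skip; s[8]='r' seen -> skip; s[9]='s' seen -> skip; s[10]='j' new -> keep
Result: srj


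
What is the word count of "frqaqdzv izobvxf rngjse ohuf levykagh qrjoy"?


Input string: 'frqaqdzv izobvxf rngjse ohuf levykagh qrjoy'
Operation: split by spaces
Words found: 'frqaqdzv', 'izobvxf', 'rngjse', 'ohuf', 'levykagh', 'qrjoy'
Word count: 6


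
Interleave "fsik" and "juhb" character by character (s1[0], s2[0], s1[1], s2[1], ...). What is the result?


String 1: 'fsik'
String 2: 'juhb'
Operation: alternate characters
Pairs: 'f'+'j', 's'+'u', 'i'+'h', 'k'+'b'
Result: fjsuihkb


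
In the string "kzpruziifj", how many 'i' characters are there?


Input string: 'kzpruziifj'
Target character: 'i'
Scan each position: s[6]='i', s[7]='i'
Matches found at indices: 6, 7
Total: 2


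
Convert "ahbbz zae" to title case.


Input string: 'ahbbz zae'
Operation: capitalize first letter of each word
Word transformations: 'ahbbz'->'Ahbbz', 'zae'->'Zae'
Result: Ahbbz Zae


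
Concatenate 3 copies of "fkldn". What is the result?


Input string: 'fkldn'
Operation: repeat 3 times
Concatenation: 'fkldn' + 'fkldn' + 'fkldn'
Result: fkldnfkldnfkldn


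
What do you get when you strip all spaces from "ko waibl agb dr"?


Input string: 'ko waibl agb dr'
Operation: remove all spaces
Words: 'ko', 'waibl', 'agb', 'dr'
Join without spaces: kowaiblagbdr


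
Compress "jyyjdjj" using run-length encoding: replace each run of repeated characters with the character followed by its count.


Input: 'jyyjdjj'
Operation: identify consecutive runs
Runs: 'j' -> j1, 'yy' -> y2, 'j' -> j1, 'd' -> d1, 'jj' -> j2
Encoded: j1y2j1d1j2


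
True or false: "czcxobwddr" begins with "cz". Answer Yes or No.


Input string: 'czcxobwddr'
Prefix to check: 'cz'
First 2 characters of input: 'cz'
Match: True
Result: Yes


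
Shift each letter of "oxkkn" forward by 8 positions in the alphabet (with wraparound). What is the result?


Input: 'oxkkn', shift = 8
Operation: for each letter, (position + 8) mod 26
Mapping: 'o'(14+8=22)->'w', 'x'(23+8=31, 31 mod 26=5)->'f', 'k'(10+8=18)->'s', 'k'(10+8=18)->'s', 'n'(13+8=21)->'v'
Result: wfssv


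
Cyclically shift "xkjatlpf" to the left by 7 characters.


Input: 'xkjatlpf', shift = 7
Operation: split at index 7 and swap parts
Front part s[0:7] = 'xkjatlp'
Back part s[7:] = 'f'
Rotated = back + front = 'f' + 'xkjatlp'
Result: fxkjatlp


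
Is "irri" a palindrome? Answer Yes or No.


Input string: 'irri'
Reversed: 'irri'
Compare pairs: s[0]='i' vs s[3]='i' (match), s[1]='r' vs s[2]='r' (match)
Palindrome: Yes


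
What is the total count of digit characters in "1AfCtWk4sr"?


Input string: '1AfCtWk4sr'
Operation: count digit characters (0-9)
Scan: '1'(digit), 'A', 'f', 'C', 't', 'W', 'k', '4'(digit), 's', 'r'
Digits found: 2
Result: 2


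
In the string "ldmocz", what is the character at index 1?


Input string: 'ldmocz'
Operation: get character at index 1
Index mapping: s[0]='l', s[1]='d'
Result: 'd'


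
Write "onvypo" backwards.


Input string: 'onvypo'
Operation: reverse character order
Original order: 'o' -> 'n' -> 'v' -> 'y' -> 'p' -> 'o'
Reversed order: 'o' -> 'p' -> 'y' -> 'v' -> 'n' -> 'o'
Result: opyvno


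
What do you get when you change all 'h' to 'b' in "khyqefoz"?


Input string: 'khyqefoz'
Operation: replace 'h' with 'b'
Positions of 'h': 1
After replacement: kbyqefoz


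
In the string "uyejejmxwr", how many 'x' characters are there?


Input string: 'uyejejmxwr'
Target character: 'x'
Scan each position: s[7]='x'
Matches found at indices: 7
Total: 1


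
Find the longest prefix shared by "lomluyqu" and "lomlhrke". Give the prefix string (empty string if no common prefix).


String 1: 'lomluyqu'
String 2: 'lomlhrke'
Compare position by position:
pos 0: 'l' vs 'l' match
pos 1: 'o' vs 'o' match
pos 2: 'm' vs 'm' match
pos 3: 'l' vs 'l' match
pos 4: 'u' vs 'h' differ -> stop
Longest common prefix: "loml" (length 4)


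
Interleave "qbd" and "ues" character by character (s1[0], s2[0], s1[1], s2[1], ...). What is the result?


String 1: 'qbd'
String 2: 'ues'
Operation: alternate characters
Pairs: 'q'+'u', 'b'+'e', 'd'+'s'
Result: qubeds


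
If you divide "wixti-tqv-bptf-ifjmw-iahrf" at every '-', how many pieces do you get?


Input string: 'wixti-tqv-bptf-ifjmw-iahrf'
Delimiter: '-'
Split result: 'wixti', 'tqv', 'bptf', 'ifjmw', 'iahrf'
Number of parts: 5


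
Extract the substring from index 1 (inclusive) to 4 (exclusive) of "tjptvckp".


Input string: 'tjptvckp'
Operation: slice [1:4]
Extract characters: s[1]='j', s[2]='p', s[3]='t'
Result: jpt


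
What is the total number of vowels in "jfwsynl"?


Input string: 'jfwsynl'
Operation: count vowels (a, e, i, o, u)
Scan: s[0]='j', s[1]='f', s[2]='w', s[3]='s', s[4]='y', s[5]='n', s[6]='l'
Vowels found: 0
Result: 0


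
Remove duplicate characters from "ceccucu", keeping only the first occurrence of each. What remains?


Input: 'ceccucu'
Operation: keep first occurrence of each character
Scan: s[0]='c' new -> keep; s[1]='e' new -> keep; s[2]='c' seen -> skip; s[3]='c' seen -> skip; s[4]='u' new -> keep; s[5]='c' seen -> skip; s[6]='u' seen -> skip
Result: ceu


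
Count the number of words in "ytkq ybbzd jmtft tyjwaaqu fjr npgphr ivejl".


Input string: 'ytkq ybbzd jmtft tyjwaaqu fjr npgphr ivejl'
Operation: split by spaces
Words found: 'ytkq', 'ybbzd', 'jmtft', 'tyjwaaqu', 'fjr', 'npgphr', 'ivejl'
Word count: 7


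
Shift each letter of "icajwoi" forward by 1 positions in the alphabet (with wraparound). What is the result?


Input: 'icajwoi', shift = 1
Operation: for each letter, (position + 1) mod 26
Mapping: 'i'(8+1=9)->'j', 'c'(2+1=3)->'d', 'a'(0+1=1)->'b', 'j'(9+1=10)->'k', 'w'(22+1=23)->'x', 'o'(14+1=15)->'p', 'i'(8+1=9)->'j'
Result: jdbkxpj


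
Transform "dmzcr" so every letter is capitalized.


Input string: 'dmzcr'
Operation: convert each letter to uppercase
Mapping: 'd'->'D', 'm'->'M', 'z'->'Z', 'c'->'C', 'r'->'R'
Result: DMZCR


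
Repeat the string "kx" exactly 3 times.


Input string: 'kx'
Operation: repeat 3 times
Concatenation: 'kx' + 'kx' + 'kx'
Result: kxkxkx


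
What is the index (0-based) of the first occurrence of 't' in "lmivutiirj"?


Input string: 'lmivutiirj'
Target: 't'
Scanning left to right: s[0]='l', s[1]='m', s[2]='i', s[3]='v', s[4]='u', s[5]='t'
First match at index: 5


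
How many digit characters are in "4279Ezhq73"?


Input string: '4279Ezhq73'
Operation: count digit characters (0-9)
Scan: '4'(digit), '2'(digit), '7'(digit), '9'(digit), 'E', 'z', 'h', 'q', '7'(digit), '3'(digit)
Digits found: 6
Result: 6


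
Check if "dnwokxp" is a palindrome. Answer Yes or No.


Input string: 'dnwokxp'
Reversed: 'pxkownd'
Compare pairs: s[0]='d' vs s[6]='p' (mismatch), s[1]='n' vs s[5]='x' (mismatch), s[2]='w' vs s[4]='k' (mismatch)
Palindrome: No


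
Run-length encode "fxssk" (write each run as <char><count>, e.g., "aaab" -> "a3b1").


Input: 'fxssk'
Operation: identify consecutive runs
Runs: 'f' -> f1, 'x' -> x1, 'ss' -> s2, 'k' -> k1
Encoded: f1x1s2k1


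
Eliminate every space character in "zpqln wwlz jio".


Input string: 'zpqln wwlz jio'
Operation: remove all spaces
Words: 'zpqln', 'wwlz', 'jio'
Join without spaces: zpqlnwwlzjio


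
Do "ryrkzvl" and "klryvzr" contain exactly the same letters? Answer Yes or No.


String 1: 'ryrkzvl' -> sorted: 'klrrvyz'
String 2: 'klryvzr' -> sorted: 'klrrvyz'
Compare sorted forms: 'klrrvyz' == 'klrrvyz'
Anagram: Yes


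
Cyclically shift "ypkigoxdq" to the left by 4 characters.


Input: 'ypkigoxdq', shift = 4
Operation: split at index 4 and swap parts
Front part s[0:4] = 'ypki'
Back part s[4:] = 'goxdq'
Rotated = back + front = 'goxdq' + 'ypki'
Result: goxdqypki


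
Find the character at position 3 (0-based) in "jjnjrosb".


Input string: 'jjnjrosb'
Operation: get character at index 3
Index mapping: s[0]='j', s[1]='j', s[2]='n', s[3]='j'
Result: 'j'


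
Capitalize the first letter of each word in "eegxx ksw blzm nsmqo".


Input string: 'eegxx ksw blzm nsmqo'
Operation: capitalize first letter of each word
Word transformations: 'eegxx'->'Eegxx', 'ksw'->'Ksw', 'blzm'->'Blzm', 'nsmqo'->'Nsmqo'
Result: Eegxx Ksw Blzm Nsmqo


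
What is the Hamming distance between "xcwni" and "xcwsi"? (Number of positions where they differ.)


String 1: 'xcwni'
String 2: 'xcwsi'
Compare each position: pos 0: 'x'=='x', pos 1: 'c'=='c', pos 2: 'w'=='w', pos 3: 'n'!='s', pos 4: 'i'=='i'
Differing positions: 1
Hamming distance: 1


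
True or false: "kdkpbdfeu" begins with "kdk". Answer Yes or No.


Input string: 'kdkpbdfeu'
Prefix to check: 'kdk'
First 3 characters of input: 'kdk'
Match: True
Result: Yes


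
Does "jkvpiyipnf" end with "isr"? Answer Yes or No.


Input string: 'jkvpiyipnf'
Suffix to check: 'isr'
Last 3 characters of input: 'pnf'
Match: False
Result: No


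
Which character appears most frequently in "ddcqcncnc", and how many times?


Input: 'ddcqcncnc'
Operation: tally each character
Counts: 'c':4, 'd':2, 'n':2, 'q':1
Maximum: 'c' appears 4 times


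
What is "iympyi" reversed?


Input string: 'iympyi'
Operation: reverse character order
Original order: 'i' -> 'y' -> 'm' -> 'p' -> 'y' -> 'i'
Reversed order: 'i' -> 'y' -> 'p' -> 'm' -> 'y' -> 'i'
Result: iypmyi


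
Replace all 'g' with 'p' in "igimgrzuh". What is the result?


Input string: 'igimgrzuh'
Operation: replace 'g' with 'p'
Positions of 'g': 1, 4
After replacement: ipimprzuh


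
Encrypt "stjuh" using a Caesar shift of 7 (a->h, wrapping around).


Input: 'stjuh', shift = 7
Operation: for each letter, (position + 7) mod 26
Mapping: 's'(18+7=25)->'z', 't'(19+7=26, 26 mod 26=0)->'a', 'j'(9+7=16)->'q', 'u'(20+7=27, 27 mod 26=1)->'b', 'h'(7+7=14)->'o'
Result: zaqbo


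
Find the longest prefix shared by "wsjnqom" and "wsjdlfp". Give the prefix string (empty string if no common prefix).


String 1: 'wsjnqom'
String 2: 'wsjdlfp'
Compare position by position:
pos 0: 'w' vs 'w' match
pos 1: 's' vs 's' match
pos 2: 'j' vs 'j' match
pos 3: 'n' vs 'd' differ -> stop
Longest common prefix: "wsj" (length 3)


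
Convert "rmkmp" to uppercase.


Input string: 'rmkmp'
Operation: convert each letter to uppercase
Mapping: 'r'->'R', 'm'->'M', 'k'->'K', 'm'->'M', 'p'->'P'
Result: RMKMP


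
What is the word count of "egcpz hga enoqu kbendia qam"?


Input string: 'egcpz hga enoqu kbendia qam'
Operation: split by spaces
Words found: 'egcpz', 'hga', 'enoqu', 'kbendia', 'qam'
Word count: 5


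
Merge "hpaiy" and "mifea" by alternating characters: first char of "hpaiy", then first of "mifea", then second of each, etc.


String 1: 'hpaiy'
String 2: 'mifea'
Operation: alternate characters
Pairs: 'h'+'m', 'p'+'i', 'a'+'f', 'i'+'e', 'y'+'a'
Result: hmpiafieya


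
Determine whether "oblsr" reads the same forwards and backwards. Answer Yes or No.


Input string: 'oblsr'
Reversed: 'rslbo'
Compare pairs: s[0]='o' vs s[4]='r' (mismatch), s[1]='b' vs s[3]='s' (mismatch)
Palindrome: No


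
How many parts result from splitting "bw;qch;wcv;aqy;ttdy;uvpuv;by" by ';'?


Input string: 'bw;qch;wcv;aqy;ttdy;uvpuv;by'
Delimiter: ';'
Split result: 'bw', 'qch', 'wcv', 'aqy', 'ttdy', 'uvpuv', 'by'
Number of parts: 7


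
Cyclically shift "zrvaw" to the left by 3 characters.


Input: 'zrvaw', shift = 3
Operation: split at index 3 and swap parts
Front part s[0:3] = 'zrv'
Back part s[3:] = 'aw'
Rotated = back + front = 'aw' + 'zrv'
Result: awzrv


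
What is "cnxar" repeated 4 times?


Input string: 'cnxar'
Operation: repeat 4 times
Concatenation: 'cnxar' + 'cnxar' + 'cnxar' + 'cnxar'
Result: cnxarcnxarcnxarcnxar


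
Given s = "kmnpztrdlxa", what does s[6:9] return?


Input string: 'kmnpztrdlxa'
Operation: slice [6:9]
Extract characters: s[6]='r', s[7]='d', s[8]='l'
Result: rdl


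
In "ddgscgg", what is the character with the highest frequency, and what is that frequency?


Input: 'ddgscgg'
Operation: tally each character
Counts: 'c':1, 'd':2, 'g':3, 's':1
Maximum: 'g' appears 3 times


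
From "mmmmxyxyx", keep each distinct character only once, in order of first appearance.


Input: 'mmmmxyxyx'
Operation: keep first occurrence of each character
Scan: s[0]='m' new -> keep; s[1]='m' seen -> skip; s[2]='m' seen -> skip; s[3]='m' seen -> skip; s[4]='x' new -> keep; s[5]='y' new -> keep; s[6]='x' seen -> skip; s[7]='y' seen -> skip; s[8]='x' seen -> skip
Result: mxy


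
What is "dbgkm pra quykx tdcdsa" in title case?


Input string: 'dbgkm pra quykx tdcdsa'
Operation: capitalize first letter of each word
Word transformations: 'dbgkm'->'Dbgkm', 'pra'->'Pra', 'quykx'->'Quykx', 'tdcdsa'->'Tdcdsa'
Result: Dbgkm Pra Quykx Tdcdsa


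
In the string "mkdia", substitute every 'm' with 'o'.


Input string: 'mkdia'
Operation: replace 'm' with 'o'
Positions of 'm': 0
After replacement: okdia


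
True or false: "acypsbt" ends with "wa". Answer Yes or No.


Input string: 'acypsbt'
Suffix to check: 'wa'
Last 2 characters of input: 'bt'
Match: False
Result: No


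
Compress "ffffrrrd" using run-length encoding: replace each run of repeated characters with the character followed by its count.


Input: 'ffffrrrd'
Operation: identify consecutive runs
Runs: 'ffff' -> f4, 'rrr' -> r3, 'd' -> d1
Encoded: f4r3d1


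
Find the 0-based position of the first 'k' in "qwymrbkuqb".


Input string: 'qwymrbkuqb'
Target: 'k'
Scanning left to right: s[0]='q', s[1]='w', s[2]='y', s[3]='m', s[4]='r', s[5]='b', s[6]='k'
First match at index: 6


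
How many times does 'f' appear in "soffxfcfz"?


Input string: 'soffxfcfz'
Target character: 'f'
Scan each position: s[2]='f', s[3]='f', s[5]='f', s[7]='f'
Matches found at indices: 2, 3, 5, 7
Total: 4


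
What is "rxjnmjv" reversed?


Input string: 'rxjnmjv'
Operation: reverse character order
Original order: 'r' -> 'x' -> 'j' -> 'n' -> 'm' -> 'j' -> 'v'
Reversed order: 'v' -> 'j' -> 'm' -> 'n' -> 'j' -> 'x' -> 'r'
Result: vjmnjxr


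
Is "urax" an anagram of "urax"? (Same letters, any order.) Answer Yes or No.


String 1: 'urax' -> sorted: 'arux'
String 2: 'urax' -> sorted: 'arux'
Compare sorted forms: 'arux' == 'arux'
Anagram: Yes


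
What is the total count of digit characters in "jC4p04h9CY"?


Input string: 'jC4p04h9CY'
Operation: count digit characters (0-9)
Scan: 'j', 'C', '4'(digit), 'p', '0'(digit), '4'(digit), 'h', '9'(digit), 'C', 'Y'
Digits found: 4
Result: 4


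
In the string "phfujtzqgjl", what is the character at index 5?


Input string: 'phfujtzqgjl'
Operation: get character at index 5
Index mapping: s[0]='p', s[1]='h', s[2]='f', s[3]='u', s[4]='j', s[5]='t'
Result: 't'


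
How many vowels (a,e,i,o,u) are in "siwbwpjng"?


Input string: 'siwbwpjng'
Operation: count vowels (a, e, i, o, u)
Scan: s[0]='s', s[1]='i' (vowel), s[2]='w', s[3]='b', s[4]='w', s[5]='p', s[6]='j', s[7]='n', s[8]='g'
Vowels found: 1
Result: 1


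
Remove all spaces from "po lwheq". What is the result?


Input string: 'po lwheq'
Operation: remove all spaces
Words: 'po', 'lwheq'
Join without spaces: polwheq


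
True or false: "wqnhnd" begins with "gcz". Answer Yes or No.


Input string: 'wqnhnd'
Prefix to check: 'gcz'
First 3 characters of input: 'wqn'
Match: False
Result: No


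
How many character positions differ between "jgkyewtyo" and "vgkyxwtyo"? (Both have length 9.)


String 1: 'jgkyewtyo'
String 2: 'vgkyxwtyo'
Compare each position: pos 0: 'j'!='v', pos 1: 'g'=='g', pos 2: 'k'=='k', pos 3: 'y'=='y', pos 4: 'e'!='x', pos 5: 'w'=='w', pos 6: 't'=='t', pos 7: 'y'=='y', pos 8: 'o'=='o'
Differing positions: 2
Hamming distance: 2


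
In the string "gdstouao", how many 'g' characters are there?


Input string: 'gdstouao'
Target character: 'g'
Scan each position: s[0]='g'
Matches found at indices: 0
Total: 1


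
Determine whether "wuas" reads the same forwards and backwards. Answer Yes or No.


Input string: 'wuas'
Reversed: 'sauw'
Compare pairs: s[0]='w' vs s[3]='s' (mismatch), s[1]='u' vs s[2]='a' (mismatch)
Palindrome: No


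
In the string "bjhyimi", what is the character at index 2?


Input string: 'bjhyimi'
Operation: get character at index 2
Index mapping: s[0]='b', s[1]='j', s[2]='h'
Result: 'h'


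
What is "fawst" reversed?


Input string: 'fawst'
Operation: reverse character order
Original order: 'f' -> 'a' -> 'w' -> 's' -> 't'
Reversed order: 't' -> 's' -> 'w' -> 'a' -> 'f'
Result: tswaf


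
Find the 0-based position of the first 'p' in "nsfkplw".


Input string: 'nsfkplw'
Target: 'p'
Scanning left to right: s[0]='n', s[1]='s', s[2]='f', s[3]='k', s[4]='p'
First match at index: 4


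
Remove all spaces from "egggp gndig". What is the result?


Input string: 'egggp gndig'
Operation: remove all spaces
Words: 'egggp', 'gndig'
Join without spaces: egggpgndig


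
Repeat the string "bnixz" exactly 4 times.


Input string: 'bnixz'
Operation: repeat 4 times
Concatenation: 'bnixz' + 'bnixz' + 'bnixz' + 'bnixz'
Result: bnixzbnixzbnixzbnixz


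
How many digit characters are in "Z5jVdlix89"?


Input string: 'Z5jVdlix89'
Operation: count digit characters (0-9)
Scan: 'Z', '5'(digit), 'j', 'V', 'd', 'l', 'i', 'x', '8'(digit), '9'(digit)
Digits found: 3
Result: 3


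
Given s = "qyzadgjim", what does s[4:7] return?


Input string: 'qyzadgjim'
Operation: slice [4:7]
Extract characters: s[4]='d', s[5]='g', s[6]='j'
Result: dgj


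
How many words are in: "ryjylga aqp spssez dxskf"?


Input string: 'ryjylga aqp spssez dxskf'
Operation: split by spaces
Words found: 'ryjylga', 'aqp', 'spssez', 'dxskf'
Word count: 4


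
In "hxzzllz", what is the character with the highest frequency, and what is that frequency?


Input: 'hxzzllz'
Operation: tally each character
Counts: 'h':1, 'l':2, 'x':1, 'z':3
Maximum: 'z' appears 3 times


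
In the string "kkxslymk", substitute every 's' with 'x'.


Input string: 'kkxslymk'
Operation: replace 's' with 'x'
Positions of 's': 3
After replacement: kkxxlymk


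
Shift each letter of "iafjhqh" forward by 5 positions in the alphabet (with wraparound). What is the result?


Input: 'iafjhqh', shift = 5
Operation: for each letter, (position + 5) mod 26
Mapping: 'i'(8+5=13)->'n', 'a'(0+5=5)->'f', 'f'(5+5=10)->'k', 'j'(9+5=14)->'o', 'h'(7+5=12)->'m', 'q'(16+5=21)->'v', 'h'(7+5=12)->'m'
Result: nfkomvm


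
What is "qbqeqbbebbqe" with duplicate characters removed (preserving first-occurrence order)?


Input: 'qbqeqbbebbqe'
Operation: keep first occurrence of each character
Scan: s[0]='q' new -> keep; s[1]='b' new -> keep; s[2]='q' seen -> skip; s[3]='e' new -> keep; s[4]='q' seen -> skip; s[5]='b' seen -> skip; s[6]='b' seen -> skip; s[7]='e' seen -> skip; s[8]='b' seen -> skip; s[9]='b' seen -> skip; s[10]='q' seen -> skip; s[11]='e' seen -> skip
Result: qbe


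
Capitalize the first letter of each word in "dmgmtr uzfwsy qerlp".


Input string: 'dmgmtr uzfwsy qerlp'
Operation: capitalize first letter of each word
Word transformations: 'dmgmtr'->'Dmgmtr', 'uzfwsy'->'Uzfwsy', 'qerlp'->'Qerlp'
Result: Dmgmtr Uzfwsy Qerlp


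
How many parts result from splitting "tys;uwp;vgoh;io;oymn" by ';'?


Input string: 'tys;uwp;vgoh;io;oymn'
Delimiter: ';'
Split result: 'tys', 'uwp', 'vgoh', 'io', 'oymn'
Number of parts: 5


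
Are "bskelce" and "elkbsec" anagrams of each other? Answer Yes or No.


String 1: 'bskelce' -> sorted: 'bceekls'
String 2: 'elkbsec' -> sorted: 'bceekls'
Compare sorted forms: 'bceekls' == 'bceekls'
Anagram: Yes


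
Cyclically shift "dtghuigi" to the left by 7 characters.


Input: 'dtghuigi', shift = 7
Operation: split at index 7 and swap parts
Front part s[0:7] = 'dtghuig'
Back part s[7:] = 'i'
Rotated = back + front = 'i' + 'dtghuig'
Result: idtghuig


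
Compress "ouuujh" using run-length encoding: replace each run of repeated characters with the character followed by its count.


Input: 'ouuujh'
Operation: identify consecutive runs
Runs: 'o' -> o1, 'uuu' -> u3, 'j' -> j1, 'h' -> h1
Encoded: o1u3j1h1


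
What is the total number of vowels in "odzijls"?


Input string: 'odzijls'
Operation: count vowels (a, e, i, o, u)
Scan: s[0]='o' (vowel), s[1]='d', s[2]='z', s[3]='i' (vowel), s[4]='j', s[5]='l', s[6]='s'
Vowels found: 2
Result: 2


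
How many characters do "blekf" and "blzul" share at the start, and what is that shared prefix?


String 1: 'blekf'
String 2: 'blzul'
Compare position by position:
pos 0: 'b' vs 'b' match
pos 1: 'l' vs 'l' match
pos 2: 'e' vs 'z' differ -> stop
Longest common prefix: "bl" (length 2)


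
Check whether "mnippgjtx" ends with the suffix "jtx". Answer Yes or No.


Input string: 'mnippgjtx'
Suffix to check: 'jtx'
Last 3 characters of input: 'jtx'
Match: True
Result: Yes


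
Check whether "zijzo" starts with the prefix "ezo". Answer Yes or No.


Input string: 'zijzo'
Prefix to check: 'ezo'
First 3 characters of input: 'zij'
Match: False
Result: No


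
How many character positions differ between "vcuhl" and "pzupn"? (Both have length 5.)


String 1: 'vcuhl'
String 2: 'pzupn'
Compare each position: pos 0: 'v'!='p', pos 1: 'c'!='z', pos 2: 'u'=='u', pos 3: 'h'!='p', pos 4: 'l'!='n'
Differing positions: 4
Hamming distance: 4


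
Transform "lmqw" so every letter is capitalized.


Input string: 'lmqw'
Operation: convert each letter to uppercase
Mapping: 'l'->'L', 'm'->'M', 'q'->'Q', 'w'->'W'
Result: LMQW


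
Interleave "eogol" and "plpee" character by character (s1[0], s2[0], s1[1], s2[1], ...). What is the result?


String 1: 'eogol'
String 2: 'plpee'
Operation: alternate characters
Pairs: 'e'+'p', 'o'+'l', 'g'+'p', 'o'+'e', 'l'+'e'
Result: epolgpoele


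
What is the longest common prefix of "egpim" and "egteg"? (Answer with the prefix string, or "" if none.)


String 1: 'egpim'
String 2: 'egteg'
Compare position by position:
pos 0: 'e' vs 'e' match
pos 1: 'g' vs 'g' match
pos 2: 'p' vs 't' differ -> stop
Longest common prefix: "eg" (length 2)
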